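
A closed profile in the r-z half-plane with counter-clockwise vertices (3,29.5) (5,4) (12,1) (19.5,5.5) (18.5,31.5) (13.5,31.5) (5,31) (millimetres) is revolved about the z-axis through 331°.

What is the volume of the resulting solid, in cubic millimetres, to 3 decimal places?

Profile (r,z), 7 vertices: (3,29.5) (5,4) (12,1) (19.5,5.5) (18.5,31.5) (13.5,31.5) (5,31)
edge 0: (3,29.5)→(5,4)  cross = 3·4 − 5·29.5 = -135.5000; (r_i+r_j)·cross = 8·-135.5000 = -1084.0000
edge 1: (5,4)→(12,1)  cross = 5·1 − 12·4 = -43.0000; (r_i+r_j)·cross = 17·-43.0000 = -731.0000
edge 2: (12,1)→(19.5,5.5)  cross = 12·5.5 − 19.5·1 = 46.5000; (r_i+r_j)·cross = 31.5·46.5000 = 1464.7500
edge 3: (19.5,5.5)→(18.5,31.5)  cross = 19.5·31.5 − 18.5·5.5 = 512.5000; (r_i+r_j)·cross = 38·512.5000 = 19475.0000
edge 4: (18.5,31.5)→(13.5,31.5)  cross = 18.5·31.5 − 13.5·31.5 = 157.5000; (r_i+r_j)·cross = 32·157.5000 = 5040.0000
edge 5: (13.5,31.5)→(5,31)  cross = 13.5·31 − 5·31.5 = 261.0000; (r_i+r_j)·cross = 18.5·261.0000 = 4828.5000
edge 6: (5,31)→(3,29.5)  cross = 5·29.5 − 3·31 = 54.5000; (r_i+r_j)·cross = 8·54.5000 = 436.0000
Σcross = 853.5000 → A = |Σcross|/2 = 426.7500 mm²
Σ(r_i+r_j)·cross = 29429.2500 → first moment M = |Σ|/6 = 4904.8750
R_c = M/A = 4904.8750/426.7500 = 11.4936 mm
θ = 331° = 5.777040 rad
V = θ·R_c·A = 5.777040·11.4936·426.7500 = 28335.658 mm³

Volume = 28335.658 mm³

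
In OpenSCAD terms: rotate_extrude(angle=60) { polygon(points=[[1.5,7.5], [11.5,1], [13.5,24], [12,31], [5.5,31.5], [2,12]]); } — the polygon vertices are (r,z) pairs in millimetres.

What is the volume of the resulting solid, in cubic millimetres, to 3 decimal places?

Volume = 2169.750 mm³

Profile (r,z), 6 vertices: (1.5,7.5) (11.5,1) (13.5,24) (12,31) (5.5,31.5) (2,12)
edge 0: (1.5,7.5)→(11.5,1)  cross = 1.5·1 − 11.5·7.5 = -84.7500; (r_i+r_j)·cross = 13·-84.7500 = -1101.7500
edge 1: (11.5,1)→(13.5,24)  cross = 11.5·24 − 13.5·1 = 262.5000; (r_i+r_j)·cross = 25·262.5000 = 6562.5000
edge 2: (13.5,24)→(12,31)  cross = 13.5·31 − 12·24 = 130.5000; (r_i+r_j)·cross = 25.5·130.5000 = 3327.7500
edge 3: (12,31)→(5.5,31.5)  cross = 12·31.5 − 5.5·31 = 207.5000; (r_i+r_j)·cross = 17.5·207.5000 = 3631.2500
edge 4: (5.5,31.5)→(2,12)  cross = 5.5·12 − 2·31.5 = 3.0000; (r_i+r_j)·cross = 7.5·3.0000 = 22.5000
edge 5: (2,12)→(1.5,7.5)  cross = 2·7.5 − 1.5·12 = -3.0000; (r_i+r_j)·cross = 3.5·-3.0000 = -10.5000
Σcross = 515.7500 → A = |Σcross|/2 = 257.8750 mm²
Σ(r_i+r_j)·cross = 12431.7500 → first moment M = |Σ|/6 = 2071.9583
R_c = M/A = 2071.9583/257.8750 = 8.0347 mm
θ = 60° = 1.047198 rad
V = θ·R_c·A = 1.047198·8.0347·257.8750 = 2169.750 mm³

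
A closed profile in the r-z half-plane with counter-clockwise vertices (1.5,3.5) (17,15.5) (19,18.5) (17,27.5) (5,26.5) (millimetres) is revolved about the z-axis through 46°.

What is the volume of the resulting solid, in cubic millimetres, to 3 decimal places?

Volume = 1910.619 mm³

Profile (r,z), 5 vertices: (1.5,3.5) (17,15.5) (19,18.5) (17,27.5) (5,26.5)
edge 0: (1.5,3.5)→(17,15.5)  cross = 1.5·15.5 − 17·3.5 = -36.2500; (r_i+r_j)·cross = 18.5·-36.2500 = -670.6250
edge 1: (17,15.5)→(19,18.5)  cross = 17·18.5 − 19·15.5 = 20.0000; (r_i+r_j)·cross = 36·20.0000 = 720.0000
edge 2: (19,18.5)→(17,27.5)  cross = 19·27.5 − 17·18.5 = 208.0000; (r_i+r_j)·cross = 36·208.0000 = 7488.0000
edge 3: (17,27.5)→(5,26.5)  cross = 17·26.5 − 5·27.5 = 313.0000; (r_i+r_j)·cross = 22·313.0000 = 6886.0000
edge 4: (5,26.5)→(1.5,3.5)  cross = 5·3.5 − 1.5·26.5 = -22.2500; (r_i+r_j)·cross = 6.5·-22.2500 = -144.6250
Σcross = 482.5000 → A = |Σcross|/2 = 241.2500 mm²
Σ(r_i+r_j)·cross = 14278.7500 → first moment M = |Σ|/6 = 2379.7917
R_c = M/A = 2379.7917/241.2500 = 9.8644 mm
θ = 46° = 0.802851 rad
V = θ·R_c·A = 0.802851·9.8644·241.2500 = 1910.619 mm³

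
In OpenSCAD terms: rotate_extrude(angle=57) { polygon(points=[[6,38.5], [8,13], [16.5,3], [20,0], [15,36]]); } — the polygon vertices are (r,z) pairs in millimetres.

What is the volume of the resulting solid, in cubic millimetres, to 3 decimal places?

Profile (r,z), 5 vertices: (6,38.5) (8,13) (16.5,3) (20,0) (15,36)
edge 0: (6,38.5)→(8,13)  cross = 6·13 − 8·38.5 = -230.0000; (r_i+r_j)·cross = 14·-230.0000 = -3220.0000
edge 1: (8,13)→(16.5,3)  cross = 8·3 − 16.5·13 = -190.5000; (r_i+r_j)·cross = 24.5·-190.5000 = -4667.2500
edge 2: (16.5,3)→(20,0)  cross = 16.5·0 − 20·3 = -60.0000; (r_i+r_j)·cross = 36.5·-60.0000 = -2190.0000
edge 3: (20,0)→(15,36)  cross = 20·36 − 15·0 = 720.0000; (r_i+r_j)·cross = 35·720.0000 = 25200.0000
edge 4: (15,36)→(6,38.5)  cross = 15·38.5 − 6·36 = 361.5000; (r_i+r_j)·cross = 21·361.5000 = 7591.5000
Σcross = 601.0000 → A = |Σcross|/2 = 300.5000 mm²
Σ(r_i+r_j)·cross = 22714.2500 → first moment M = |Σ|/6 = 3785.7083
R_c = M/A = 3785.7083/300.5000 = 12.5980 mm
θ = 57° = 0.994838 rad
V = θ·R_c·A = 0.994838·12.5980·300.5000 = 3766.165 mm³

Volume = 3766.165 mm³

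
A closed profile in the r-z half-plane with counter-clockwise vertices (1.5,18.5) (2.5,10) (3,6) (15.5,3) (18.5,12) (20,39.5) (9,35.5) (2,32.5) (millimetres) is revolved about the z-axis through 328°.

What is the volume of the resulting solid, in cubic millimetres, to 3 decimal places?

Volume = 32673.849 mm³

Profile (r,z), 8 vertices: (1.5,18.5) (2.5,10) (3,6) (15.5,3) (18.5,12) (20,39.5) (9,35.5) (2,32.5)
edge 0: (1.5,18.5)→(2.5,10)  cross = 1.5·10 − 2.5·18.5 = -31.2500; (r_i+r_j)·cross = 4·-31.2500 = -125.0000
edge 1: (2.5,10)→(3,6)  cross = 2.5·6 − 3·10 = -15.0000; (r_i+r_j)·cross = 5.5·-15.0000 = -82.5000
edge 2: (3,6)→(15.5,3)  cross = 3·3 − 15.5·6 = -84.0000; (r_i+r_j)·cross = 18.5·-84.0000 = -1554.0000
edge 3: (15.5,3)→(18.5,12)  cross = 15.5·12 − 18.5·3 = 130.5000; (r_i+r_j)·cross = 34·130.5000 = 4437.0000
edge 4: (18.5,12)→(20,39.5)  cross = 18.5·39.5 − 20·12 = 490.7500; (r_i+r_j)·cross = 38.5·490.7500 = 18893.8750
edge 5: (20,39.5)→(9,35.5)  cross = 20·35.5 − 9·39.5 = 354.5000; (r_i+r_j)·cross = 29·354.5000 = 10280.5000
edge 6: (9,35.5)→(2,32.5)  cross = 9·32.5 − 2·35.5 = 221.5000; (r_i+r_j)·cross = 11·221.5000 = 2436.5000
edge 7: (2,32.5)→(1.5,18.5)  cross = 2·18.5 − 1.5·32.5 = -11.7500; (r_i+r_j)·cross = 3.5·-11.7500 = -41.1250
Σcross = 1055.2500 → A = |Σcross|/2 = 527.6250 mm²
Σ(r_i+r_j)·cross = 34245.2500 → first moment M = |Σ|/6 = 5707.5417
R_c = M/A = 5707.5417/527.6250 = 10.8174 mm
θ = 328° = 5.724680 rad
V = θ·R_c·A = 5.724680·10.8174·527.6250 = 32673.849 mm³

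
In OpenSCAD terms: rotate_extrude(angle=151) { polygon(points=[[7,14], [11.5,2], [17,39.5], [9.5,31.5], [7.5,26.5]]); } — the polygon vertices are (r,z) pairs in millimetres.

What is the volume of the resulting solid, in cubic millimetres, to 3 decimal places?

Volume = 5534.659 mm³

Profile (r,z), 5 vertices: (7,14) (11.5,2) (17,39.5) (9.5,31.5) (7.5,26.5)
edge 0: (7,14)→(11.5,2)  cross = 7·2 − 11.5·14 = -147.0000; (r_i+r_j)·cross = 18.5·-147.0000 = -2719.5000
edge 1: (11.5,2)→(17,39.5)  cross = 11.5·39.5 − 17·2 = 420.2500; (r_i+r_j)·cross = 28.5·420.2500 = 11977.1250
edge 2: (17,39.5)→(9.5,31.5)  cross = 17·31.5 − 9.5·39.5 = 160.2500; (r_i+r_j)·cross = 26.5·160.2500 = 4246.6250
edge 3: (9.5,31.5)→(7.5,26.5)  cross = 9.5·26.5 − 7.5·31.5 = 15.5000; (r_i+r_j)·cross = 17·15.5000 = 263.5000
edge 4: (7.5,26.5)→(7,14)  cross = 7.5·14 − 7·26.5 = -80.5000; (r_i+r_j)·cross = 14.5·-80.5000 = -1167.2500
Σcross = 368.5000 → A = |Σcross|/2 = 184.2500 mm²
Σ(r_i+r_j)·cross = 12600.5000 → first moment M = |Σ|/6 = 2100.0833
R_c = M/A = 2100.0833/184.2500 = 11.3980 mm
θ = 151° = 2.635447 rad
V = θ·R_c·A = 2.635447·11.3980·184.2500 = 5534.659 mm³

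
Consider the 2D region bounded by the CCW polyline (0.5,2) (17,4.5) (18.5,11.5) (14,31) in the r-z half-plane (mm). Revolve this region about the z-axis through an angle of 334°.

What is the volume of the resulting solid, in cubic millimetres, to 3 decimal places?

Volume = 16532.906 mm³

Profile (r,z), 4 vertices: (0.5,2) (17,4.5) (18.5,11.5) (14,31)
edge 0: (0.5,2)→(17,4.5)  cross = 0.5·4.5 − 17·2 = -31.7500; (r_i+r_j)·cross = 17.5·-31.7500 = -555.6250
edge 1: (17,4.5)→(18.5,11.5)  cross = 17·11.5 − 18.5·4.5 = 112.2500; (r_i+r_j)·cross = 35.5·112.2500 = 3984.8750
edge 2: (18.5,11.5)→(14,31)  cross = 18.5·31 − 14·11.5 = 412.5000; (r_i+r_j)·cross = 32.5·412.5000 = 13406.2500
edge 3: (14,31)→(0.5,2)  cross = 14·2 − 0.5·31 = 12.5000; (r_i+r_j)·cross = 14.5·12.5000 = 181.2500
Σcross = 505.5000 → A = |Σcross|/2 = 252.7500 mm²
Σ(r_i+r_j)·cross = 17016.7500 → first moment M = |Σ|/6 = 2836.1250
R_c = M/A = 2836.1250/252.7500 = 11.2211 mm
θ = 334° = 5.829400 rad
V = θ·R_c·A = 5.829400·11.2211·252.7500 = 16532.906 mm³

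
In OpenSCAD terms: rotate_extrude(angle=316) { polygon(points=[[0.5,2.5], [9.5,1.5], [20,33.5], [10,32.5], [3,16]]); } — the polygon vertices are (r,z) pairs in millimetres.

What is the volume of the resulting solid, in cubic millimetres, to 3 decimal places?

Profile (r,z), 5 vertices: (0.5,2.5) (9.5,1.5) (20,33.5) (10,32.5) (3,16)
edge 0: (0.5,2.5)→(9.5,1.5)  cross = 0.5·1.5 − 9.5·2.5 = -23.0000; (r_i+r_j)·cross = 10·-23.0000 = -230.0000
edge 1: (9.5,1.5)→(20,33.5)  cross = 9.5·33.5 − 20·1.5 = 288.2500; (r_i+r_j)·cross = 29.5·288.2500 = 8503.3750
edge 2: (20,33.5)→(10,32.5)  cross = 20·32.5 − 10·33.5 = 315.0000; (r_i+r_j)·cross = 30·315.0000 = 9450.0000
edge 3: (10,32.5)→(3,16)  cross = 10·16 − 3·32.5 = 62.5000; (r_i+r_j)·cross = 13·62.5000 = 812.5000
edge 4: (3,16)→(0.5,2.5)  cross = 3·2.5 − 0.5·16 = -0.5000; (r_i+r_j)·cross = 3.5·-0.5000 = -1.7500
Σcross = 642.2500 → A = |Σcross|/2 = 321.1250 mm²
Σ(r_i+r_j)·cross = 18534.1250 → first moment M = |Σ|/6 = 3089.0208
R_c = M/A = 3089.0208/321.1250 = 9.6194 mm
θ = 316° = 5.515240 rad
V = θ·R_c·A = 5.515240·9.6194·321.1250 = 17036.693 mm³

Volume = 17036.693 mm³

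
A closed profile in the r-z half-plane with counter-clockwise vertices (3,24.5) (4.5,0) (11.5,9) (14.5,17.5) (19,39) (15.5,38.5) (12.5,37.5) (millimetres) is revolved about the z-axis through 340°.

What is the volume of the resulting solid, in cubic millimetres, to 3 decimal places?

Profile (r,z), 7 vertices: (3,24.5) (4.5,0) (11.5,9) (14.5,17.5) (19,39) (15.5,38.5) (12.5,37.5)
edge 0: (3,24.5)→(4.5,0)  cross = 3·0 − 4.5·24.5 = -110.2500; (r_i+r_j)·cross = 7.5·-110.2500 = -826.8750
edge 1: (4.5,0)→(11.5,9)  cross = 4.5·9 − 11.5·0 = 40.5000; (r_i+r_j)·cross = 16·40.5000 = 648.0000
edge 2: (11.5,9)→(14.5,17.5)  cross = 11.5·17.5 − 14.5·9 = 70.7500; (r_i+r_j)·cross = 26·70.7500 = 1839.5000
edge 3: (14.5,17.5)→(19,39)  cross = 14.5·39 − 19·17.5 = 233.0000; (r_i+r_j)·cross = 33.5·233.0000 = 7805.5000
edge 4: (19,39)→(15.5,38.5)  cross = 19·38.5 − 15.5·39 = 127.0000; (r_i+r_j)·cross = 34.5·127.0000 = 4381.5000
edge 5: (15.5,38.5)→(12.5,37.5)  cross = 15.5·37.5 − 12.5·38.5 = 100.0000; (r_i+r_j)·cross = 28·100.0000 = 2800.0000
edge 6: (12.5,37.5)→(3,24.5)  cross = 12.5·24.5 − 3·37.5 = 193.7500; (r_i+r_j)·cross = 15.5·193.7500 = 3003.1250
Σcross = 654.7500 → A = |Σcross|/2 = 327.3750 mm²
Σ(r_i+r_j)·cross = 19650.7500 → first moment M = |Σ|/6 = 3275.1250
R_c = M/A = 3275.1250/327.3750 = 10.0042 mm
θ = 340° = 5.934119 rad
V = θ·R_c·A = 5.934119·10.0042·327.3750 = 19434.983 mm³

Volume = 19434.983 mm³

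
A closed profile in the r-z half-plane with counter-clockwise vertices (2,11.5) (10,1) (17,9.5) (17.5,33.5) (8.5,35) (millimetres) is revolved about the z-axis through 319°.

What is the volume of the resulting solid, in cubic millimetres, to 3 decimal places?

Volume = 21783.236 mm³

Profile (r,z), 5 vertices: (2,11.5) (10,1) (17,9.5) (17.5,33.5) (8.5,35)
edge 0: (2,11.5)→(10,1)  cross = 2·1 − 10·11.5 = -113.0000; (r_i+r_j)·cross = 12·-113.0000 = -1356.0000
edge 1: (10,1)→(17,9.5)  cross = 10·9.5 − 17·1 = 78.0000; (r_i+r_j)·cross = 27·78.0000 = 2106.0000
edge 2: (17,9.5)→(17.5,33.5)  cross = 17·33.5 − 17.5·9.5 = 403.2500; (r_i+r_j)·cross = 34.5·403.2500 = 13912.1250
edge 3: (17.5,33.5)→(8.5,35)  cross = 17.5·35 − 8.5·33.5 = 327.7500; (r_i+r_j)·cross = 26·327.7500 = 8521.5000
edge 4: (8.5,35)→(2,11.5)  cross = 8.5·11.5 − 2·35 = 27.7500; (r_i+r_j)·cross = 10.5·27.7500 = 291.3750
Σcross = 723.7500 → A = |Σcross|/2 = 361.8750 mm²
Σ(r_i+r_j)·cross = 23475.0000 → first moment M = |Σ|/6 = 3912.5000
R_c = M/A = 3912.5000/361.8750 = 10.8117 mm
θ = 319° = 5.567600 rad
V = θ·R_c·A = 5.567600·10.8117·361.8750 = 21783.236 mm³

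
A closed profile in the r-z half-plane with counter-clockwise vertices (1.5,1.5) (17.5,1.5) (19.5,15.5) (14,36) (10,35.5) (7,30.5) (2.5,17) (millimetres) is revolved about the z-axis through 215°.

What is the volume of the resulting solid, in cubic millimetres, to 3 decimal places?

Volume = 18332.711 mm³

Profile (r,z), 7 vertices: (1.5,1.5) (17.5,1.5) (19.5,15.5) (14,36) (10,35.5) (7,30.5) (2.5,17)
edge 0: (1.5,1.5)→(17.5,1.5)  cross = 1.5·1.5 − 17.5·1.5 = -24.0000; (r_i+r_j)·cross = 19·-24.0000 = -456.0000
edge 1: (17.5,1.5)→(19.5,15.5)  cross = 17.5·15.5 − 19.5·1.5 = 242.0000; (r_i+r_j)·cross = 37·242.0000 = 8954.0000
edge 2: (19.5,15.5)→(14,36)  cross = 19.5·36 − 14·15.5 = 485.0000; (r_i+r_j)·cross = 33.5·485.0000 = 16247.5000
edge 3: (14,36)→(10,35.5)  cross = 14·35.5 − 10·36 = 137.0000; (r_i+r_j)·cross = 24·137.0000 = 3288.0000
edge 4: (10,35.5)→(7,30.5)  cross = 10·30.5 − 7·35.5 = 56.5000; (r_i+r_j)·cross = 17·56.5000 = 960.5000
edge 5: (7,30.5)→(2.5,17)  cross = 7·17 − 2.5·30.5 = 42.7500; (r_i+r_j)·cross = 9.5·42.7500 = 406.1250
edge 6: (2.5,17)→(1.5,1.5)  cross = 2.5·1.5 − 1.5·17 = -21.7500; (r_i+r_j)·cross = 4·-21.7500 = -87.0000
Σcross = 917.5000 → A = |Σcross|/2 = 458.7500 mm²
Σ(r_i+r_j)·cross = 29313.1250 → first moment M = |Σ|/6 = 4885.5208
R_c = M/A = 4885.5208/458.7500 = 10.6496 mm
θ = 215° = 3.752458 rad
V = θ·R_c·A = 3.752458·10.6496·458.7500 = 18332.711 mm³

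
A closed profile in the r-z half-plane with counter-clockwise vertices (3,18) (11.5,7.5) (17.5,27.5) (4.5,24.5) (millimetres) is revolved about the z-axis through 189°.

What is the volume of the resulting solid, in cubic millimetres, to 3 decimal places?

Volume = 5198.708 mm³

Profile (r,z), 4 vertices: (3,18) (11.5,7.5) (17.5,27.5) (4.5,24.5)
edge 0: (3,18)→(11.5,7.5)  cross = 3·7.5 − 11.5·18 = -184.5000; (r_i+r_j)·cross = 14.5·-184.5000 = -2675.2500
edge 1: (11.5,7.5)→(17.5,27.5)  cross = 11.5·27.5 − 17.5·7.5 = 185.0000; (r_i+r_j)·cross = 29·185.0000 = 5365.0000
edge 2: (17.5,27.5)→(4.5,24.5)  cross = 17.5·24.5 − 4.5·27.5 = 305.0000; (r_i+r_j)·cross = 22·305.0000 = 6710.0000
edge 3: (4.5,24.5)→(3,18)  cross = 4.5·18 − 3·24.5 = 7.5000; (r_i+r_j)·cross = 7.5·7.5000 = 56.2500
Σcross = 313.0000 → A = |Σcross|/2 = 156.5000 mm²
Σ(r_i+r_j)·cross = 9456.0000 → first moment M = |Σ|/6 = 1576.0000
R_c = M/A = 1576.0000/156.5000 = 10.0703 mm
θ = 189° = 3.298672 rad
V = θ·R_c·A = 3.298672·10.0703·156.5000 = 5198.708 mm³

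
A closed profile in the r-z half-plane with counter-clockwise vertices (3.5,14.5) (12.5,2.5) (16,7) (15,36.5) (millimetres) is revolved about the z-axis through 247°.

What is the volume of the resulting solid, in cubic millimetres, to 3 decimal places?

Profile (r,z), 4 vertices: (3.5,14.5) (12.5,2.5) (16,7) (15,36.5)
edge 0: (3.5,14.5)→(12.5,2.5)  cross = 3.5·2.5 − 12.5·14.5 = -172.5000; (r_i+r_j)·cross = 16·-172.5000 = -2760.0000
edge 1: (12.5,2.5)→(16,7)  cross = 12.5·7 − 16·2.5 = 47.5000; (r_i+r_j)·cross = 28.5·47.5000 = 1353.7500
edge 2: (16,7)→(15,36.5)  cross = 16·36.5 − 15·7 = 479.0000; (r_i+r_j)·cross = 31·479.0000 = 14849.0000
edge 3: (15,36.5)→(3.5,14.5)  cross = 15·14.5 − 3.5·36.5 = 89.7500; (r_i+r_j)·cross = 18.5·89.7500 = 1660.3750
Σcross = 443.7500 → A = |Σcross|/2 = 221.8750 mm²
Σ(r_i+r_j)·cross = 15103.1250 → first moment M = |Σ|/6 = 2517.1875
R_c = M/A = 2517.1875/221.8750 = 11.3451 mm
θ = 247° = 4.310963 rad
V = θ·R_c·A = 4.310963·11.3451·221.8750 = 10851.503 mm³

Volume = 10851.503 mm³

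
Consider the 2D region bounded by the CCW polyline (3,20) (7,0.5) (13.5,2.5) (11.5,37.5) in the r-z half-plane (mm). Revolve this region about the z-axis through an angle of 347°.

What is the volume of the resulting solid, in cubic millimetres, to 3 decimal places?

Profile (r,z), 4 vertices: (3,20) (7,0.5) (13.5,2.5) (11.5,37.5)
edge 0: (3,20)→(7,0.5)  cross = 3·0.5 − 7·20 = -138.5000; (r_i+r_j)·cross = 10·-138.5000 = -1385.0000
edge 1: (7,0.5)→(13.5,2.5)  cross = 7·2.5 − 13.5·0.5 = 10.7500; (r_i+r_j)·cross = 20.5·10.7500 = 220.3750
edge 2: (13.5,2.5)→(11.5,37.5)  cross = 13.5·37.5 − 11.5·2.5 = 477.5000; (r_i+r_j)·cross = 25·477.5000 = 11937.5000
edge 3: (11.5,37.5)→(3,20)  cross = 11.5·20 − 3·37.5 = 117.5000; (r_i+r_j)·cross = 14.5·117.5000 = 1703.7500
Σcross = 467.2500 → A = |Σcross|/2 = 233.6250 mm²
Σ(r_i+r_j)·cross = 12476.6250 → first moment M = |Σ|/6 = 2079.4375
R_c = M/A = 2079.4375/233.6250 = 8.9007 mm
θ = 347° = 6.056293 rad
V = θ·R_c·A = 6.056293·8.9007·233.6250 = 12593.682 mm³

Volume = 12593.682 mm³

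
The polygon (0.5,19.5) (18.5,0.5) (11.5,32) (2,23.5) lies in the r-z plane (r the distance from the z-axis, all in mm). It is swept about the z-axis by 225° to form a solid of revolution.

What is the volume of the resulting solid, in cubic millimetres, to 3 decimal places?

Volume = 8894.961 mm³

Profile (r,z), 4 vertices: (0.5,19.5) (18.5,0.5) (11.5,32) (2,23.5)
edge 0: (0.5,19.5)→(18.5,0.5)  cross = 0.5·0.5 − 18.5·19.5 = -360.5000; (r_i+r_j)·cross = 19·-360.5000 = -6849.5000
edge 1: (18.5,0.5)→(11.5,32)  cross = 18.5·32 − 11.5·0.5 = 586.2500; (r_i+r_j)·cross = 30·586.2500 = 17587.5000
edge 2: (11.5,32)→(2,23.5)  cross = 11.5·23.5 − 2·32 = 206.2500; (r_i+r_j)·cross = 13.5·206.2500 = 2784.3750
edge 3: (2,23.5)→(0.5,19.5)  cross = 2·19.5 − 0.5·23.5 = 27.2500; (r_i+r_j)·cross = 2.5·27.2500 = 68.1250
Σcross = 459.2500 → A = |Σcross|/2 = 229.6250 mm²
Σ(r_i+r_j)·cross = 13590.5000 → first moment M = |Σ|/6 = 2265.0833
R_c = M/A = 2265.0833/229.6250 = 9.8643 mm
θ = 225° = 3.926991 rad
V = θ·R_c·A = 3.926991·9.8643·229.6250 = 8894.961 mm³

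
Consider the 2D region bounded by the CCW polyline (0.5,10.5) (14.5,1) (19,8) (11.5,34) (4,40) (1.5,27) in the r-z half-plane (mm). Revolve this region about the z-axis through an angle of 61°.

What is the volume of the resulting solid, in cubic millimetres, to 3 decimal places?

Profile (r,z), 6 vertices: (0.5,10.5) (14.5,1) (19,8) (11.5,34) (4,40) (1.5,27)
edge 0: (0.5,10.5)→(14.5,1)  cross = 0.5·1 − 14.5·10.5 = -151.7500; (r_i+r_j)·cross = 15·-151.7500 = -2276.2500
edge 1: (14.5,1)→(19,8)  cross = 14.5·8 − 19·1 = 97.0000; (r_i+r_j)·cross = 33.5·97.0000 = 3249.5000
edge 2: (19,8)→(11.5,34)  cross = 19·34 − 11.5·8 = 554.0000; (r_i+r_j)·cross = 30.5·554.0000 = 16897.0000
edge 3: (11.5,34)→(4,40)  cross = 11.5·40 − 4·34 = 324.0000; (r_i+r_j)·cross = 15.5·324.0000 = 5022.0000
edge 4: (4,40)→(1.5,27)  cross = 4·27 − 1.5·40 = 48.0000; (r_i+r_j)·cross = 5.5·48.0000 = 264.0000
edge 5: (1.5,27)→(0.5,10.5)  cross = 1.5·10.5 − 0.5·27 = 2.2500; (r_i+r_j)·cross = 2·2.2500 = 4.5000
Σcross = 873.5000 → A = |Σcross|/2 = 436.7500 mm²
Σ(r_i+r_j)·cross = 23160.7500 → first moment M = |Σ|/6 = 3860.1250
R_c = M/A = 3860.1250/436.7500 = 8.8383 mm
θ = 61° = 1.064651 rad
V = θ·R_c·A = 1.064651·8.8383·436.7500 = 4109.685 mm³

Volume = 4109.685 mm³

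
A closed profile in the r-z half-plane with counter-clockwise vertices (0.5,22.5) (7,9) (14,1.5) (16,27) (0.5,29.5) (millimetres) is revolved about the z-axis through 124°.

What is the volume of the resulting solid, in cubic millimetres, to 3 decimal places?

Volume = 5269.396 mm³

Profile (r,z), 5 vertices: (0.5,22.5) (7,9) (14,1.5) (16,27) (0.5,29.5)
edge 0: (0.5,22.5)→(7,9)  cross = 0.5·9 − 7·22.5 = -153.0000; (r_i+r_j)·cross = 7.5·-153.0000 = -1147.5000
edge 1: (7,9)→(14,1.5)  cross = 7·1.5 − 14·9 = -115.5000; (r_i+r_j)·cross = 21·-115.5000 = -2425.5000
edge 2: (14,1.5)→(16,27)  cross = 14·27 − 16·1.5 = 354.0000; (r_i+r_j)·cross = 30·354.0000 = 10620.0000
edge 3: (16,27)→(0.5,29.5)  cross = 16·29.5 − 0.5·27 = 458.5000; (r_i+r_j)·cross = 16.5·458.5000 = 7565.2500
edge 4: (0.5,29.5)→(0.5,22.5)  cross = 0.5·22.5 − 0.5·29.5 = -3.5000; (r_i+r_j)·cross = 1·-3.5000 = -3.5000
Σcross = 540.5000 → A = |Σcross|/2 = 270.2500 mm²
Σ(r_i+r_j)·cross = 14608.7500 → first moment M = |Σ|/6 = 2434.7917
R_c = M/A = 2434.7917/270.2500 = 9.0094 mm
θ = 124° = 2.164208 rad
V = θ·R_c·A = 2.164208·9.0094·270.2500 = 5269.396 mm³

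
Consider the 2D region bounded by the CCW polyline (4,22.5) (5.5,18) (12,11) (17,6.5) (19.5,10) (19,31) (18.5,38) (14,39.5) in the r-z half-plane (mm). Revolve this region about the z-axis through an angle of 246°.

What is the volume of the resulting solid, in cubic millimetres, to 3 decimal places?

Volume = 18617.464 mm³

Profile (r,z), 8 vertices: (4,22.5) (5.5,18) (12,11) (17,6.5) (19.5,10) (19,31) (18.5,38) (14,39.5)
edge 0: (4,22.5)→(5.5,18)  cross = 4·18 − 5.5·22.5 = -51.7500; (r_i+r_j)·cross = 9.5·-51.7500 = -491.6250
edge 1: (5.5,18)→(12,11)  cross = 5.5·11 − 12·18 = -155.5000; (r_i+r_j)·cross = 17.5·-155.5000 = -2721.2500
edge 2: (12,11)→(17,6.5)  cross = 12·6.5 − 17·11 = -109.0000; (r_i+r_j)·cross = 29·-109.0000 = -3161.0000
edge 3: (17,6.5)→(19.5,10)  cross = 17·10 − 19.5·6.5 = 43.2500; (r_i+r_j)·cross = 36.5·43.2500 = 1578.6250
edge 4: (19.5,10)→(19,31)  cross = 19.5·31 − 19·10 = 414.5000; (r_i+r_j)·cross = 38.5·414.5000 = 15958.2500
edge 5: (19,31)→(18.5,38)  cross = 19·38 − 18.5·31 = 148.5000; (r_i+r_j)·cross = 37.5·148.5000 = 5568.7500
edge 6: (18.5,38)→(14,39.5)  cross = 18.5·39.5 − 14·38 = 198.7500; (r_i+r_j)·cross = 32.5·198.7500 = 6459.3750
edge 7: (14,39.5)→(4,22.5)  cross = 14·22.5 − 4·39.5 = 157.0000; (r_i+r_j)·cross = 18·157.0000 = 2826.0000
Σcross = 645.7500 → A = |Σcross|/2 = 322.8750 mm²
Σ(r_i+r_j)·cross = 26017.1250 → first moment M = |Σ|/6 = 4336.1875
R_c = M/A = 4336.1875/322.8750 = 13.4299 mm
θ = 246° = 4.293510 rad
V = θ·R_c·A = 4.293510·13.4299·322.8750 = 18617.464 mm³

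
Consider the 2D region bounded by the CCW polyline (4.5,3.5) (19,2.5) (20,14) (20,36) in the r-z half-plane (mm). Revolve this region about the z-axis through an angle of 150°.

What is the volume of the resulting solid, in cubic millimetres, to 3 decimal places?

Profile (r,z), 4 vertices: (4.5,3.5) (19,2.5) (20,14) (20,36)
edge 0: (4.5,3.5)→(19,2.5)  cross = 4.5·2.5 − 19·3.5 = -55.2500; (r_i+r_j)·cross = 23.5·-55.2500 = -1298.3750
edge 1: (19,2.5)→(20,14)  cross = 19·14 − 20·2.5 = 216.0000; (r_i+r_j)·cross = 39·216.0000 = 8424.0000
edge 2: (20,14)→(20,36)  cross = 20·36 − 20·14 = 440.0000; (r_i+r_j)·cross = 40·440.0000 = 17600.0000
edge 3: (20,36)→(4.5,3.5)  cross = 20·3.5 − 4.5·36 = -92.0000; (r_i+r_j)·cross = 24.5·-92.0000 = -2254.0000
Σcross = 508.7500 → A = |Σcross|/2 = 254.3750 mm²
Σ(r_i+r_j)·cross = 22471.6250 → first moment M = |Σ|/6 = 3745.2708
R_c = M/A = 3745.2708/254.3750 = 14.7234 mm
θ = 150° = 2.617994 rad
V = θ·R_c·A = 2.617994·14.7234·254.3750 = 9805.096 mm³

Volume = 9805.096 mm³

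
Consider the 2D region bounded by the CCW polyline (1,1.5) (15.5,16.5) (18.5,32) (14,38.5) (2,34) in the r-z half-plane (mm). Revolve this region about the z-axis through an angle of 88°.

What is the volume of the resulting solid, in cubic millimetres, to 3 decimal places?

Volume = 5440.441 mm³

Profile (r,z), 5 vertices: (1,1.5) (15.5,16.5) (18.5,32) (14,38.5) (2,34)
edge 0: (1,1.5)→(15.5,16.5)  cross = 1·16.5 − 15.5·1.5 = -6.7500; (r_i+r_j)·cross = 16.5·-6.7500 = -111.3750
edge 1: (15.5,16.5)→(18.5,32)  cross = 15.5·32 − 18.5·16.5 = 190.7500; (r_i+r_j)·cross = 34·190.7500 = 6485.5000
edge 2: (18.5,32)→(14,38.5)  cross = 18.5·38.5 − 14·32 = 264.2500; (r_i+r_j)·cross = 32.5·264.2500 = 8588.1250
edge 3: (14,38.5)→(2,34)  cross = 14·34 − 2·38.5 = 399.0000; (r_i+r_j)·cross = 16·399.0000 = 6384.0000
edge 4: (2,34)→(1,1.5)  cross = 2·1.5 − 1·34 = -31.0000; (r_i+r_j)·cross = 3·-31.0000 = -93.0000
Σcross = 816.2500 → A = |Σcross|/2 = 408.1250 mm²
Σ(r_i+r_j)·cross = 21253.2500 → first moment M = |Σ|/6 = 3542.2083
R_c = M/A = 3542.2083/408.1250 = 8.6792 mm
θ = 88° = 1.535890 rad
V = θ·R_c·A = 1.535890·8.6792·408.1250 = 5440.441 mm³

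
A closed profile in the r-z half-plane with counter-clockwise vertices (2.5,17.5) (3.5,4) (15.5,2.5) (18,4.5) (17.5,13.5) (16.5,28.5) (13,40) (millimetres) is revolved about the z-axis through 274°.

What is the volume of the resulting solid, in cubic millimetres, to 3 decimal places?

Volume = 20118.127 mm³

Profile (r,z), 7 vertices: (2.5,17.5) (3.5,4) (15.5,2.5) (18,4.5) (17.5,13.5) (16.5,28.5) (13,40)
edge 0: (2.5,17.5)→(3.5,4)  cross = 2.5·4 − 3.5·17.5 = -51.2500; (r_i+r_j)·cross = 6·-51.2500 = -307.5000
edge 1: (3.5,4)→(15.5,2.5)  cross = 3.5·2.5 − 15.5·4 = -53.2500; (r_i+r_j)·cross = 19·-53.2500 = -1011.7500
edge 2: (15.5,2.5)→(18,4.5)  cross = 15.5·4.5 − 18·2.5 = 24.7500; (r_i+r_j)·cross = 33.5·24.7500 = 829.1250
edge 3: (18,4.5)→(17.5,13.5)  cross = 18·13.5 − 17.5·4.5 = 164.2500; (r_i+r_j)·cross = 35.5·164.2500 = 5830.8750
edge 4: (17.5,13.5)→(16.5,28.5)  cross = 17.5·28.5 − 16.5·13.5 = 276.0000; (r_i+r_j)·cross = 34·276.0000 = 9384.0000
edge 5: (16.5,28.5)→(13,40)  cross = 16.5·40 − 13·28.5 = 289.5000; (r_i+r_j)·cross = 29.5·289.5000 = 8540.2500
edge 6: (13,40)→(2.5,17.5)  cross = 13·17.5 − 2.5·40 = 127.5000; (r_i+r_j)·cross = 15.5·127.5000 = 1976.2500
Σcross = 777.5000 → A = |Σcross|/2 = 388.7500 mm²
Σ(r_i+r_j)·cross = 25241.2500 → first moment M = |Σ|/6 = 4206.8750
R_c = M/A = 4206.8750/388.7500 = 10.8215 mm
θ = 274° = 4.782202 rad
V = θ·R_c·A = 4.782202·10.8215·388.7500 = 20118.127 mm³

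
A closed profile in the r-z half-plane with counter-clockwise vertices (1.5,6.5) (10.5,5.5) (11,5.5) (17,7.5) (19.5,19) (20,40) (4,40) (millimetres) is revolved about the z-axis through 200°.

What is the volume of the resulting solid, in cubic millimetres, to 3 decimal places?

Volume = 21140.155 mm³

Profile (r,z), 7 vertices: (1.5,6.5) (10.5,5.5) (11,5.5) (17,7.5) (19.5,19) (20,40) (4,40)
edge 0: (1.5,6.5)→(10.5,5.5)  cross = 1.5·5.5 − 10.5·6.5 = -60.0000; (r_i+r_j)·cross = 12·-60.0000 = -720.0000
edge 1: (10.5,5.5)→(11,5.5)  cross = 10.5·5.5 − 11·5.5 = -2.7500; (r_i+r_j)·cross = 21.5·-2.7500 = -59.1250
edge 2: (11,5.5)→(17,7.5)  cross = 11·7.5 − 17·5.5 = -11.0000; (r_i+r_j)·cross = 28·-11.0000 = -308.0000
edge 3: (17,7.5)→(19.5,19)  cross = 17·19 − 19.5·7.5 = 176.7500; (r_i+r_j)·cross = 36.5·176.7500 = 6451.3750
edge 4: (19.5,19)→(20,40)  cross = 19.5·40 − 20·19 = 400.0000; (r_i+r_j)·cross = 39.5·400.0000 = 15800.0000
edge 5: (20,40)→(4,40)  cross = 20·40 − 4·40 = 640.0000; (r_i+r_j)·cross = 24·640.0000 = 15360.0000
edge 6: (4,40)→(1.5,6.5)  cross = 4·6.5 − 1.5·40 = -34.0000; (r_i+r_j)·cross = 5.5·-34.0000 = -187.0000
Σcross = 1109.0000 → A = |Σcross|/2 = 554.5000 mm²
Σ(r_i+r_j)·cross = 36337.2500 → first moment M = |Σ|/6 = 6056.2083
R_c = M/A = 6056.2083/554.5000 = 10.9219 mm
θ = 200° = 3.490659 rad
V = θ·R_c·A = 3.490659·10.9219·554.5000 = 21140.155 mm³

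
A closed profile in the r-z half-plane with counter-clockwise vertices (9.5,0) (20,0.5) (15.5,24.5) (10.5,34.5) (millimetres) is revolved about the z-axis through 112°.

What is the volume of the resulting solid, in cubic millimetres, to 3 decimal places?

Volume = 5838.243 mm³

Profile (r,z), 4 vertices: (9.5,0) (20,0.5) (15.5,24.5) (10.5,34.5)
edge 0: (9.5,0)→(20,0.5)  cross = 9.5·0.5 − 20·0 = 4.7500; (r_i+r_j)·cross = 29.5·4.7500 = 140.1250
edge 1: (20,0.5)→(15.5,24.5)  cross = 20·24.5 − 15.5·0.5 = 482.2500; (r_i+r_j)·cross = 35.5·482.2500 = 17119.8750
edge 2: (15.5,24.5)→(10.5,34.5)  cross = 15.5·34.5 − 10.5·24.5 = 277.5000; (r_i+r_j)·cross = 26·277.5000 = 7215.0000
edge 3: (10.5,34.5)→(9.5,0)  cross = 10.5·0 − 9.5·34.5 = -327.7500; (r_i+r_j)·cross = 20·-327.7500 = -6555.0000
Σcross = 436.7500 → A = |Σcross|/2 = 218.3750 mm²
Σ(r_i+r_j)·cross = 17920.0000 → first moment M = |Σ|/6 = 2986.6667
R_c = M/A = 2986.6667/218.3750 = 13.6768 mm
θ = 112° = 1.954769 rad
V = θ·R_c·A = 1.954769·13.6768·218.3750 = 5838.243 mm³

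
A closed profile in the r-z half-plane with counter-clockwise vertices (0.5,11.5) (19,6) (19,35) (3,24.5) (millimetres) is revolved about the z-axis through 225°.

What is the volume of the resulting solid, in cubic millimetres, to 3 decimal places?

Profile (r,z), 4 vertices: (0.5,11.5) (19,6) (19,35) (3,24.5)
edge 0: (0.5,11.5)→(19,6)  cross = 0.5·6 − 19·11.5 = -215.5000; (r_i+r_j)·cross = 19.5·-215.5000 = -4202.2500
edge 1: (19,6)→(19,35)  cross = 19·35 − 19·6 = 551.0000; (r_i+r_j)·cross = 38·551.0000 = 20938.0000
edge 2: (19,35)→(3,24.5)  cross = 19·24.5 − 3·35 = 360.5000; (r_i+r_j)·cross = 22·360.5000 = 7931.0000
edge 3: (3,24.5)→(0.5,11.5)  cross = 3·11.5 − 0.5·24.5 = 22.2500; (r_i+r_j)·cross = 3.5·22.2500 = 77.8750
Σcross = 718.2500 → A = |Σcross|/2 = 359.1250 mm²
Σ(r_i+r_j)·cross = 24744.6250 → first moment M = |Σ|/6 = 4124.1042
R_c = M/A = 4124.1042/359.1250 = 11.4838 mm
θ = 225° = 3.926991 rad
V = θ·R_c·A = 3.926991·11.4838·359.1250 = 16195.319 mm³

Volume = 16195.319 mm³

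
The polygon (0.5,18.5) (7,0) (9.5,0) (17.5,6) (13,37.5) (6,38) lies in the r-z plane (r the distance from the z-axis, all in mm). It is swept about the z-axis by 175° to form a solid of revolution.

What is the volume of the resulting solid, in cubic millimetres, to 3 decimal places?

Volume = 12173.208 mm³

Profile (r,z), 6 vertices: (0.5,18.5) (7,0) (9.5,0) (17.5,6) (13,37.5) (6,38)
edge 0: (0.5,18.5)→(7,0)  cross = 0.5·0 − 7·18.5 = -129.5000; (r_i+r_j)·cross = 7.5·-129.5000 = -971.2500
edge 1: (7,0)→(9.5,0)  cross = 7·0 − 9.5·0 = 0.0000; (r_i+r_j)·cross = 16.5·0.0000 = 0.0000
edge 2: (9.5,0)→(17.5,6)  cross = 9.5·6 − 17.5·0 = 57.0000; (r_i+r_j)·cross = 27·57.0000 = 1539.0000
edge 3: (17.5,6)→(13,37.5)  cross = 17.5·37.5 − 13·6 = 578.2500; (r_i+r_j)·cross = 30.5·578.2500 = 17636.6250
edge 4: (13,37.5)→(6,38)  cross = 13·38 − 6·37.5 = 269.0000; (r_i+r_j)·cross = 19·269.0000 = 5111.0000
edge 5: (6,38)→(0.5,18.5)  cross = 6·18.5 − 0.5·38 = 92.0000; (r_i+r_j)·cross = 6.5·92.0000 = 598.0000
Σcross = 866.7500 → A = |Σcross|/2 = 433.3750 mm²
Σ(r_i+r_j)·cross = 23913.3750 → first moment M = |Σ|/6 = 3985.5625
R_c = M/A = 3985.5625/433.3750 = 9.1966 mm
θ = 175° = 3.054326 rad
V = θ·R_c·A = 3.054326·9.1966·433.3750 = 12173.208 mm³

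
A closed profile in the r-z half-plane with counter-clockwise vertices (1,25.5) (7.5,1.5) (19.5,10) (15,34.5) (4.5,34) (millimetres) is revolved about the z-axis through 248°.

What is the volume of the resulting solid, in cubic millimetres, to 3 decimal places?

Volume = 18048.776 mm³

Profile (r,z), 5 vertices: (1,25.5) (7.5,1.5) (19.5,10) (15,34.5) (4.5,34)
edge 0: (1,25.5)→(7.5,1.5)  cross = 1·1.5 − 7.5·25.5 = -189.7500; (r_i+r_j)·cross = 8.5·-189.7500 = -1612.8750
edge 1: (7.5,1.5)→(19.5,10)  cross = 7.5·10 − 19.5·1.5 = 45.7500; (r_i+r_j)·cross = 27·45.7500 = 1235.2500
edge 2: (19.5,10)→(15,34.5)  cross = 19.5·34.5 − 15·10 = 522.7500; (r_i+r_j)·cross = 34.5·522.7500 = 18034.8750
edge 3: (15,34.5)→(4.5,34)  cross = 15·34 − 4.5·34.5 = 354.7500; (r_i+r_j)·cross = 19.5·354.7500 = 6917.6250
edge 4: (4.5,34)→(1,25.5)  cross = 4.5·25.5 − 1·34 = 80.7500; (r_i+r_j)·cross = 5.5·80.7500 = 444.1250
Σcross = 814.2500 → A = |Σcross|/2 = 407.1250 mm²
Σ(r_i+r_j)·cross = 25019.0000 → first moment M = |Σ|/6 = 4169.8333
R_c = M/A = 4169.8333/407.1250 = 10.2421 mm
θ = 248° = 4.328417 rad
V = θ·R_c·A = 4.328417·10.2421·407.1250 = 18048.776 mm³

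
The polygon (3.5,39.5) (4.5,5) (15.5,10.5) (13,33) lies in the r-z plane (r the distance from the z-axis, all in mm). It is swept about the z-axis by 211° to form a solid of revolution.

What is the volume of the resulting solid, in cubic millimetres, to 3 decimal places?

Profile (r,z), 4 vertices: (3.5,39.5) (4.5,5) (15.5,10.5) (13,33)
edge 0: (3.5,39.5)→(4.5,5)  cross = 3.5·5 − 4.5·39.5 = -160.2500; (r_i+r_j)·cross = 8·-160.2500 = -1282.0000
edge 1: (4.5,5)→(15.5,10.5)  cross = 4.5·10.5 − 15.5·5 = -30.2500; (r_i+r_j)·cross = 20·-30.2500 = -605.0000
edge 2: (15.5,10.5)→(13,33)  cross = 15.5·33 − 13·10.5 = 375.0000; (r_i+r_j)·cross = 28.5·375.0000 = 10687.5000
edge 3: (13,33)→(3.5,39.5)  cross = 13·39.5 − 3.5·33 = 398.0000; (r_i+r_j)·cross = 16.5·398.0000 = 6567.0000
Σcross = 582.5000 → A = |Σcross|/2 = 291.2500 mm²
Σ(r_i+r_j)·cross = 15367.5000 → first moment M = |Σ|/6 = 2561.2500
R_c = M/A = 2561.2500/291.2500 = 8.7940 mm
θ = 211° = 3.682645 rad
V = θ·R_c·A = 3.682645·8.7940·291.2500 = 9432.174 mm³

Volume = 9432.174 mm³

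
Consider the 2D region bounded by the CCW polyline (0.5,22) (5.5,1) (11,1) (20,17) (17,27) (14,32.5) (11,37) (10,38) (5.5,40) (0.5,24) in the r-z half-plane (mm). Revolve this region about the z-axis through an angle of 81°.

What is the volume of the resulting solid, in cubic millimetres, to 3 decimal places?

Volume = 6529.427 mm³

Profile (r,z), 10 vertices: (0.5,22) (5.5,1) (11,1) (20,17) (17,27) (14,32.5) (11,37) (10,38) (5.5,40) (0.5,24)
edge 0: (0.5,22)→(5.5,1)  cross = 0.5·1 − 5.5·22 = -120.5000; (r_i+r_j)·cross = 6·-120.5000 = -723.0000
edge 1: (5.5,1)→(11,1)  cross = 5.5·1 − 11·1 = -5.5000; (r_i+r_j)·cross = 16.5·-5.5000 = -90.7500
edge 2: (11,1)→(20,17)  cross = 11·17 − 20·1 = 167.0000; (r_i+r_j)·cross = 31·167.0000 = 5177.0000
edge 3: (20,17)→(17,27)  cross = 20·27 − 17·17 = 251.0000; (r_i+r_j)·cross = 37·251.0000 = 9287.0000
edge 4: (17,27)→(14,32.5)  cross = 17·32.5 − 14·27 = 174.5000; (r_i+r_j)·cross = 31·174.5000 = 5409.5000
edge 5: (14,32.5)→(11,37)  cross = 14·37 − 11·32.5 = 160.5000; (r_i+r_j)·cross = 25·160.5000 = 4012.5000
edge 6: (11,37)→(10,38)  cross = 11·38 − 10·37 = 48.0000; (r_i+r_j)·cross = 21·48.0000 = 1008.0000
edge 7: (10,38)→(5.5,40)  cross = 10·40 − 5.5·38 = 191.0000; (r_i+r_j)·cross = 15.5·191.0000 = 2960.5000
edge 8: (5.5,40)→(0.5,24)  cross = 5.5·24 − 0.5·40 = 112.0000; (r_i+r_j)·cross = 6·112.0000 = 672.0000
edge 9: (0.5,24)→(0.5,22)  cross = 0.5·22 − 0.5·24 = -1.0000; (r_i+r_j)·cross = 1·-1.0000 = -1.0000
Σcross = 977.0000 → A = |Σcross|/2 = 488.5000 mm²
Σ(r_i+r_j)·cross = 27711.7500 → first moment M = |Σ|/6 = 4618.6250
R_c = M/A = 4618.6250/488.5000 = 9.4547 mm
θ = 81° = 1.413717 rad
V = θ·R_c·A = 1.413717·9.4547·488.5000 = 6529.427 mm³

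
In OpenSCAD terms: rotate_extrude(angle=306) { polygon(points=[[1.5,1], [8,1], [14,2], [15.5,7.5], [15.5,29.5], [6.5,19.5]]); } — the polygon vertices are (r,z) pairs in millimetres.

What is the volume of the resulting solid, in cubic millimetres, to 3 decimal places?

Volume = 13338.640 mm³

Profile (r,z), 6 vertices: (1.5,1) (8,1) (14,2) (15.5,7.5) (15.5,29.5) (6.5,19.5)
edge 0: (1.5,1)→(8,1)  cross = 1.5·1 − 8·1 = -6.5000; (r_i+r_j)·cross = 9.5·-6.5000 = -61.7500
edge 1: (8,1)→(14,2)  cross = 8·2 − 14·1 = 2.0000; (r_i+r_j)·cross = 22·2.0000 = 44.0000
edge 2: (14,2)→(15.5,7.5)  cross = 14·7.5 − 15.5·2 = 74.0000; (r_i+r_j)·cross = 29.5·74.0000 = 2183.0000
edge 3: (15.5,7.5)→(15.5,29.5)  cross = 15.5·29.5 − 15.5·7.5 = 341.0000; (r_i+r_j)·cross = 31·341.0000 = 10571.0000
edge 4: (15.5,29.5)→(6.5,19.5)  cross = 15.5·19.5 − 6.5·29.5 = 110.5000; (r_i+r_j)·cross = 22·110.5000 = 2431.0000
edge 5: (6.5,19.5)→(1.5,1)  cross = 6.5·1 − 1.5·19.5 = -22.7500; (r_i+r_j)·cross = 8·-22.7500 = -182.0000
Σcross = 498.2500 → A = |Σcross|/2 = 249.1250 mm²
Σ(r_i+r_j)·cross = 14985.2500 → first moment M = |Σ|/6 = 2497.5417
R_c = M/A = 2497.5417/249.1250 = 10.0253 mm
θ = 306° = 5.340708 rad
V = θ·R_c·A = 5.340708·10.0253·249.1250 = 13338.640 mm³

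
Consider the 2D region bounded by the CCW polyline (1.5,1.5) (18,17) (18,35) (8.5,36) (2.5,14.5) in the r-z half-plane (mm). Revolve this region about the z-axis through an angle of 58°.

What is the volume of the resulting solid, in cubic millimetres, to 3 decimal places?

Profile (r,z), 5 vertices: (1.5,1.5) (18,17) (18,35) (8.5,36) (2.5,14.5)
edge 0: (1.5,1.5)→(18,17)  cross = 1.5·17 − 18·1.5 = -1.5000; (r_i+r_j)·cross = 19.5·-1.5000 = -29.2500
edge 1: (18,17)→(18,35)  cross = 18·35 − 18·17 = 324.0000; (r_i+r_j)·cross = 36·324.0000 = 11664.0000
edge 2: (18,35)→(8.5,36)  cross = 18·36 − 8.5·35 = 350.5000; (r_i+r_j)·cross = 26.5·350.5000 = 9288.2500
edge 3: (8.5,36)→(2.5,14.5)  cross = 8.5·14.5 − 2.5·36 = 33.2500; (r_i+r_j)·cross = 11·33.2500 = 365.7500
edge 4: (2.5,14.5)→(1.5,1.5)  cross = 2.5·1.5 − 1.5·14.5 = -18.0000; (r_i+r_j)·cross = 4·-18.0000 = -72.0000
Σcross = 688.2500 → A = |Σcross|/2 = 344.1250 mm²
Σ(r_i+r_j)·cross = 21216.7500 → first moment M = |Σ|/6 = 3536.1250
R_c = M/A = 3536.1250/344.1250 = 10.2757 mm
θ = 58° = 1.012291 rad
V = θ·R_c·A = 1.012291·10.2757·344.1250 = 3579.587 mm³

Volume = 3579.587 mm³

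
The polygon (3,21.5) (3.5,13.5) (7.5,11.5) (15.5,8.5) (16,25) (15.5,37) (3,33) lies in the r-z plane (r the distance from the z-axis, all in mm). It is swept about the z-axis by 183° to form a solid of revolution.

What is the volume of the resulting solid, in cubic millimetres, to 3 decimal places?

Profile (r,z), 7 vertices: (3,21.5) (3.5,13.5) (7.5,11.5) (15.5,8.5) (16,25) (15.5,37) (3,33)
edge 0: (3,21.5)→(3.5,13.5)  cross = 3·13.5 − 3.5·21.5 = -34.7500; (r_i+r_j)·cross = 6.5·-34.7500 = -225.8750
edge 1: (3.5,13.5)→(7.5,11.5)  cross = 3.5·11.5 − 7.5·13.5 = -61.0000; (r_i+r_j)·cross = 11·-61.0000 = -671.0000
edge 2: (7.5,11.5)→(15.5,8.5)  cross = 7.5·8.5 − 15.5·11.5 = -114.5000; (r_i+r_j)·cross = 23·-114.5000 = -2633.5000
edge 3: (15.5,8.5)→(16,25)  cross = 15.5·25 − 16·8.5 = 251.5000; (r_i+r_j)·cross = 31.5·251.5000 = 7922.2500
edge 4: (16,25)→(15.5,37)  cross = 16·37 − 15.5·25 = 204.5000; (r_i+r_j)·cross = 31.5·204.5000 = 6441.7500
edge 5: (15.5,37)→(3,33)  cross = 15.5·33 − 3·37 = 400.5000; (r_i+r_j)·cross = 18.5·400.5000 = 7409.2500
edge 6: (3,33)→(3,21.5)  cross = 3·21.5 − 3·33 = -34.5000; (r_i+r_j)·cross = 6·-34.5000 = -207.0000
Σcross = 611.7500 → A = |Σcross|/2 = 305.8750 mm²
Σ(r_i+r_j)·cross = 18035.8750 → first moment M = |Σ|/6 = 3005.9792
R_c = M/A = 3005.9792/305.8750 = 9.8275 mm
θ = 183° = 3.193953 rad
V = θ·R_c·A = 3.193953·9.8275·305.8750 = 9600.955 mm³

Volume = 9600.955 mm³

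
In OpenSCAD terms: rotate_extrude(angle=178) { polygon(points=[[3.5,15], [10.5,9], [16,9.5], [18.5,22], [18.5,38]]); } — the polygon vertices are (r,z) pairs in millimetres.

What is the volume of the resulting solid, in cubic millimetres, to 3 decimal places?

Profile (r,z), 5 vertices: (3.5,15) (10.5,9) (16,9.5) (18.5,22) (18.5,38)
edge 0: (3.5,15)→(10.5,9)  cross = 3.5·9 − 10.5·15 = -126.0000; (r_i+r_j)·cross = 14·-126.0000 = -1764.0000
edge 1: (10.5,9)→(16,9.5)  cross = 10.5·9.5 − 16·9 = -44.2500; (r_i+r_j)·cross = 26.5·-44.2500 = -1172.6250
edge 2: (16,9.5)→(18.5,22)  cross = 16·22 − 18.5·9.5 = 176.2500; (r_i+r_j)·cross = 34.5·176.2500 = 6080.6250
edge 3: (18.5,22)→(18.5,38)  cross = 18.5·38 − 18.5·22 = 296.0000; (r_i+r_j)·cross = 37·296.0000 = 10952.0000
edge 4: (18.5,38)→(3.5,15)  cross = 18.5·15 − 3.5·38 = 144.5000; (r_i+r_j)·cross = 22·144.5000 = 3179.0000
Σcross = 446.5000 → A = |Σcross|/2 = 223.2500 mm²
Σ(r_i+r_j)·cross = 17275.0000 → first moment M = |Σ|/6 = 2879.1667
R_c = M/A = 2879.1667/223.2500 = 12.8966 mm
θ = 178° = 3.106686 rad
V = θ·R_c·A = 3.106686·12.8966·223.2500 = 8944.667 mm³

Volume = 8944.667 mm³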